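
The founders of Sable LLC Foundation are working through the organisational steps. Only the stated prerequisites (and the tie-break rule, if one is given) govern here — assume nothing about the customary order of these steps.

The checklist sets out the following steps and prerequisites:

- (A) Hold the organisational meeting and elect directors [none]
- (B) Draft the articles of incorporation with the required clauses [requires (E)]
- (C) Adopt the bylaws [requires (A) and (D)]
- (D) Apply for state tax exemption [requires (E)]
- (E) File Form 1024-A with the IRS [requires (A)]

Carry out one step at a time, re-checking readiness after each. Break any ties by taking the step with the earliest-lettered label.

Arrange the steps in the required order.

(A), (E), (B), (D), (C)

Only (A) has no prerequisites, so it is first.
That leaves (E) as the only ready step → (E).
(B) and (D) are both available; (B) has the earlier label → (B).
Next only (D) has its prerequisites met → (D).
That leaves (C) as the only ready step → (C).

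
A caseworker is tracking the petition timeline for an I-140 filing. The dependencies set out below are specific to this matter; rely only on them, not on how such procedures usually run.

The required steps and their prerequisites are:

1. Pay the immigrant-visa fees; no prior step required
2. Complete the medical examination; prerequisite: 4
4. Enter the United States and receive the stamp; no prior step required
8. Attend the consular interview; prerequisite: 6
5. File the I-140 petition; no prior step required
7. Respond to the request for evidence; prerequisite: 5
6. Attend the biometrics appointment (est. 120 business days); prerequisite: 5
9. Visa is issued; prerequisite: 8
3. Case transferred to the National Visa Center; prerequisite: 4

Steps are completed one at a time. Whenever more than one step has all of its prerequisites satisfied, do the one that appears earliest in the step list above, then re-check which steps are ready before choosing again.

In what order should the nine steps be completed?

1, 4, 2, 5, 7, 6, 8, 9, 3

Nothing is required for 1, 4 and 5. 1 is listed earlier → 1 first.
Now 4 and 5 have their prerequisites met. 4 is listed earlier, so 4 next.
Ready: 2, 5 and 3. 2 is listed earlier → 2.
5 and 3 are both available; 5 is listed earlier → 5.
7, 6 and 3 are all available; 7 is listed earlier → 7.
6 and 3 are both available; 6 is listed earlier → 6.
8 and 3 are both available; 8 is listed earlier → 8.
9 now also ready, so the ready set is {9, 3}; 9 is listed earlier → 9.
3 is the only step now ready → 3.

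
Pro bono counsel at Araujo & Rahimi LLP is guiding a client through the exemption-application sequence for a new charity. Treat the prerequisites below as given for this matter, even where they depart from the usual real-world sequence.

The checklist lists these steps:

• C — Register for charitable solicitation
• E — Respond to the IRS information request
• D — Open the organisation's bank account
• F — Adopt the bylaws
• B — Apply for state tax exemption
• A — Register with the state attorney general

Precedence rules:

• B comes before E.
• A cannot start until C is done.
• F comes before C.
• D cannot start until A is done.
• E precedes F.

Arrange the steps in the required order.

B, E, F, C, A, D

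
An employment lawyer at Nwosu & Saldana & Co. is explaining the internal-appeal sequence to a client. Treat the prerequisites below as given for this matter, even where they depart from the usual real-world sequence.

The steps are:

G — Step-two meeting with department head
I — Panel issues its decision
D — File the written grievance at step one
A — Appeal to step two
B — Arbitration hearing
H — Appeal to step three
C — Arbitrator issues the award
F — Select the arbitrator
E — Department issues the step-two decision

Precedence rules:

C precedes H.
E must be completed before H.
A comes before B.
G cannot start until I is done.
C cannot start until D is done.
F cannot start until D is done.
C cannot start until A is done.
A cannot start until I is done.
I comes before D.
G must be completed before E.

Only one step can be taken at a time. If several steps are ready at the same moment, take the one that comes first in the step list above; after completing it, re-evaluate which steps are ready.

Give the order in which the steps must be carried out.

Only I has no prerequisites, so it is first.
G, D and A are all available; G is listed earlier → G.
E now also ready, so the ready set is {D, A, E}; D is listed earlier → D.
Ready: A, F and E. A is listed earlier → A.
Now B, C, F and E have their prerequisites met. B is listed earlier, so B next.
Now C, F and E have their prerequisites met. C is listed earlier, so C next.
Ready: F and E. F is listed earlier → F.
That leaves E as the only ready step → E.
That leaves H as the only ready step → H.

I → G → D → A → B → C → F → E → H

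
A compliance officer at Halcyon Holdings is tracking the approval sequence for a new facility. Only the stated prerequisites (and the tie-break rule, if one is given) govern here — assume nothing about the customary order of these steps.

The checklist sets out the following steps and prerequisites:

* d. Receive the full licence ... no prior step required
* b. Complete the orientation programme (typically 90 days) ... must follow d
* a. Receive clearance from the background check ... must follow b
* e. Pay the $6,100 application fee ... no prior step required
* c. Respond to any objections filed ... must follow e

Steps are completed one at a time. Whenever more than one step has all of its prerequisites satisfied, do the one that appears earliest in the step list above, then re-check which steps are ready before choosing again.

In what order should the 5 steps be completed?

d and e have no prerequisites; d is listed earlier, so d is first.
b now also ready, so the ready set is {b, e}; b is listed earlier → b.
a and e are both available; a is listed earlier → a.
That leaves e as the only ready step → e.
c is the only step now ready → c.

d, b, a, e, c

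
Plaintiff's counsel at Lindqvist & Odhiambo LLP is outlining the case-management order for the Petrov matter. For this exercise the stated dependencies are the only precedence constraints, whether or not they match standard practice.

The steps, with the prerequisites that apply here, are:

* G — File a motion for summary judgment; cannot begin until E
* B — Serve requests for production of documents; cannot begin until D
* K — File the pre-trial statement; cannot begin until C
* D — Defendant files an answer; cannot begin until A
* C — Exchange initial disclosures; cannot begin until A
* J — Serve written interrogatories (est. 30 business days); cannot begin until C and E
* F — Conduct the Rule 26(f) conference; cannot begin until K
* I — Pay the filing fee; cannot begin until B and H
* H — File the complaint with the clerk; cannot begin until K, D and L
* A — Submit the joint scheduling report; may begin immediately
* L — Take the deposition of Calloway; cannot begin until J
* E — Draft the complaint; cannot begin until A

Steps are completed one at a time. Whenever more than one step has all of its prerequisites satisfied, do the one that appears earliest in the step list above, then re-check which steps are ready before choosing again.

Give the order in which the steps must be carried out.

A, D, B, C, K, F, E, G, J, L, H, I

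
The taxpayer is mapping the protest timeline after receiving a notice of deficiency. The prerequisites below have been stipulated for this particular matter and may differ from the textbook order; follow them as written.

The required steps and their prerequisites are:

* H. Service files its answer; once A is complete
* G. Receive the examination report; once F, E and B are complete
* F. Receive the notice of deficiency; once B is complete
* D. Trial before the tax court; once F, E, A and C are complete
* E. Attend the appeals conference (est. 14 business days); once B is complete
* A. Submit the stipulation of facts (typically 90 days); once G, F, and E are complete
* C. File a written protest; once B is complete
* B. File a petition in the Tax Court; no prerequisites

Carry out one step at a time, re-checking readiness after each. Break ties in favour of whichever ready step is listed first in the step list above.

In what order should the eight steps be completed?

B → F → E → G → A → H → C → D

Only B has no prerequisites, so it is first.
Ready: F, E and C. F is listed earlier → F.
Now E and C have their prerequisites met. E is listed earlier, so E next.
G now also ready, so the ready set is {G, C}; G is listed earlier → G.
Ready: A and C. A is listed earlier → A.
H now also ready, so the ready set is {H, C}; H is listed earlier → H.
C is the only step now ready → C.
Next only D has its prerequisites met → D.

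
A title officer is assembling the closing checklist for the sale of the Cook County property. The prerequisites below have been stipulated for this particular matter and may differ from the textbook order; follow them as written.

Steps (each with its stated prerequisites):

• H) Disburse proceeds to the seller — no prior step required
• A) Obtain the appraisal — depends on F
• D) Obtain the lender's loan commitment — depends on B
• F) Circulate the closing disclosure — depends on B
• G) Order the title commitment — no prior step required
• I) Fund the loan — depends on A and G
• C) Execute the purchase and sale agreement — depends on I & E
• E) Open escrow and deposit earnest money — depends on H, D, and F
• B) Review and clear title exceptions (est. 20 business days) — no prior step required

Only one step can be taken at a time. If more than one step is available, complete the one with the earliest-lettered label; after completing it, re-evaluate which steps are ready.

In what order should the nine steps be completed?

B, G and H have no prerequisites; B has the earlier label, so B is first.
D and F now also ready, so the ready set is {D, F, G, H}; D has the earlier label → D.
Now F, G and H have their prerequisites met. F has the earlier label, so F next.
Now A, G and H have their prerequisites met. A has the earlier label, so A next.
G and H are both available; G has the earlier label → G.
I now also ready, so the ready set is {H, I}; H has the earlier label → H.
Now E and I have their prerequisites met. E has the earlier label, so E next.
I is the only step now ready → I.
That leaves C as the only ready step → C.

B D F A G H E I C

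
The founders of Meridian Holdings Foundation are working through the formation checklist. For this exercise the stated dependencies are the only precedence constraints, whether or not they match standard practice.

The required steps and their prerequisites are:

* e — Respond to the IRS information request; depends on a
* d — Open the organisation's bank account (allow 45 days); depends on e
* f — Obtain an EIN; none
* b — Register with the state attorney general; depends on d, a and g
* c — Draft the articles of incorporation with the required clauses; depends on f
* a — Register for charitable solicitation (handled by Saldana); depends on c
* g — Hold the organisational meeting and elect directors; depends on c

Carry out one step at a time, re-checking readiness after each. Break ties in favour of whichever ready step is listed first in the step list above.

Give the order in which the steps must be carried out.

f has no prerequisites → f first.
Next only c has its prerequisites met → c.
Ready: a and g. a is listed earlier → a.
Now e and g have their prerequisites met. e is listed earlier, so e next.
d now also ready, so the ready set is {d, g}; d is listed earlier → d.
g needed c, now all done → g.
That leaves b as the only ready step → b.

f → c → a → e → d → g → b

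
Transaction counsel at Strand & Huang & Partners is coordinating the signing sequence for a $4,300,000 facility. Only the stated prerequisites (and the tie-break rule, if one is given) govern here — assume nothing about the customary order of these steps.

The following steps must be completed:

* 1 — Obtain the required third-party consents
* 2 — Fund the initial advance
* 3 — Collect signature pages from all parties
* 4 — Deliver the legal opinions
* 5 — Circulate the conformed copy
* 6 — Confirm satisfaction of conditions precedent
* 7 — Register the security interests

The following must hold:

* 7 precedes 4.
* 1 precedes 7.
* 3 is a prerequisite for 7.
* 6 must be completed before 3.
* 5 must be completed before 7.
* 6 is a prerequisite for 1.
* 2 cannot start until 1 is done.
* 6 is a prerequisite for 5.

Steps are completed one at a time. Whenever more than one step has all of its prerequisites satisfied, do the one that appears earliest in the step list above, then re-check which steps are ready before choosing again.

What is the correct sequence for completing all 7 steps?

6 is the only step with nothing outstanding, so it goes first.
Now 1, 3 and 5 have their prerequisites met. 1 is listed earlier, so 1 next.
2 now also ready, so the ready set is {2, 3, 5}; 2 is listed earlier → 2.
3 and 5 are both available; 3 is listed earlier → 3.
5 is the only step now ready → 5.
That leaves 7 as the only ready step → 7.
4 needed 7, now all done → 4.

6 1 2 3 5 7 4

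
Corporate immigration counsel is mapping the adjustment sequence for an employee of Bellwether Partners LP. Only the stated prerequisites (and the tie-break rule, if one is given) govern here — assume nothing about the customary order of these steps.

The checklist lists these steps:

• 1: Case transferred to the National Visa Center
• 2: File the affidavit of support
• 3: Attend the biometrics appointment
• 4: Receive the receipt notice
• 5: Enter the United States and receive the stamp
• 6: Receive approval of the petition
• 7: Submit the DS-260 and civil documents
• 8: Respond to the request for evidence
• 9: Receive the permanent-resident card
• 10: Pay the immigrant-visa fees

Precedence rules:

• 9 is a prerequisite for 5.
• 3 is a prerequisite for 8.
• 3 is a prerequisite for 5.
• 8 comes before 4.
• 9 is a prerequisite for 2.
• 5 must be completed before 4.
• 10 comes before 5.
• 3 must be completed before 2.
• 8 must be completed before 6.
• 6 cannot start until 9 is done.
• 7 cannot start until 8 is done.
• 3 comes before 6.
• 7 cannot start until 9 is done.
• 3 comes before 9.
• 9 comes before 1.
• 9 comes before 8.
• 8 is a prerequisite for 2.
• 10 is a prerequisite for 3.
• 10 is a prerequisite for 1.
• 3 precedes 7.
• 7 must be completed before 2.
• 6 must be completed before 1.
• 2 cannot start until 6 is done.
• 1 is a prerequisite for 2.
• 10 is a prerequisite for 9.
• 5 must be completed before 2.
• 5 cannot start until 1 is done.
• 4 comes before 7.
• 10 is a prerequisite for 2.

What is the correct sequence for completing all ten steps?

10 has no prerequisites → 10 first.
Next only 3 has its prerequisites met → 3.
9 is the only step now ready → 9.
8 needed 3 and 9, now all done → 8.
6 needed 3, 8 and 9, now all done → 6.
That leaves 1 as the only ready step → 1.
Next only 5 has its prerequisites met → 5.
4 needed 5 and 8, now all done → 4.
That leaves 7 as the only ready step → 7.
2 needed 1, 3, 5, 6, 7, 8, 9 and 10, now all done → 2.

10 3 9 8 6 1 5 4 7 2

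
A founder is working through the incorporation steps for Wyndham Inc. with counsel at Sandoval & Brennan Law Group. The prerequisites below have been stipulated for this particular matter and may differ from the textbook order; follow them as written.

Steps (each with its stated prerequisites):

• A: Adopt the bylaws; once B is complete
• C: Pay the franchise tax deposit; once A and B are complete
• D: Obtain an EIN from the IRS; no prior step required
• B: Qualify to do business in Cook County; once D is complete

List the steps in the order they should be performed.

D has no prerequisites → D first.
Next only B has its prerequisites met → B.
A is the only step now ready → A.
C needed A and B, now all done → C.

D → B → A → C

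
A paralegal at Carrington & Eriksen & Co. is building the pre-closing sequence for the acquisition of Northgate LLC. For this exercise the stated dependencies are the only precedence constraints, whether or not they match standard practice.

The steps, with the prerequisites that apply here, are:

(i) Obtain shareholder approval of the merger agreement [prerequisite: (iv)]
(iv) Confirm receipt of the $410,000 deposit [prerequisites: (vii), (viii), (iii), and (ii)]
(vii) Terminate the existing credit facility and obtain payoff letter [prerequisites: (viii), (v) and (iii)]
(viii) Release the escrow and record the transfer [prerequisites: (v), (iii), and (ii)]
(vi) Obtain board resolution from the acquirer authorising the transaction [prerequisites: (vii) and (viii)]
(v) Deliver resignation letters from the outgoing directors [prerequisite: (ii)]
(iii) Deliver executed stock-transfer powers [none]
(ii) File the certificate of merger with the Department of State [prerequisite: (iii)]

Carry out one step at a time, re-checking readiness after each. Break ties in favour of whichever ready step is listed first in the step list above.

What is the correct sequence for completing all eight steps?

(iii) has no prerequisites → (iii) first.
(ii) needed (iii), now all done → (ii).
That leaves (v) as the only ready step → (v).
(viii) needed (v), (iii) and (ii), now all done → (viii).
Next only (vii) has its prerequisites met → (vii).
Now (iv) and (vi) have their prerequisites met. (iv) is listed earlier, so (iv) next.
(i) now also ready, so the ready set is {(i), (vi)}; (i) is listed earlier → (i).
(vi) needed (vii) and (viii), now all done → (vi).

(iii) (ii) (v) (viii) (vii) (iv) (i) (vi)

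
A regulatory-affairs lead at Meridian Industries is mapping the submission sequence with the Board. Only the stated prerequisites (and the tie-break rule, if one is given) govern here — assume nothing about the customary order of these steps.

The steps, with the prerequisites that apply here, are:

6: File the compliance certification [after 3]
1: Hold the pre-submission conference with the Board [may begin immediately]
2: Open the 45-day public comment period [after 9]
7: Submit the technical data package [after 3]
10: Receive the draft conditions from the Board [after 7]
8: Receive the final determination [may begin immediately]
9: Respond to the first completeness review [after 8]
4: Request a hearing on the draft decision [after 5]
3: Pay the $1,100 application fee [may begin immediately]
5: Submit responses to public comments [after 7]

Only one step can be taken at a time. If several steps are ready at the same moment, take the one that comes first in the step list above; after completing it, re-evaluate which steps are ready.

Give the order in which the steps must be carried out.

1 8 9 2 3 6 7 10 5 4

1, 8 and 3 have no prerequisites; 1 is listed earlier, so 1 is first.
8 and 3 are both available; 8 is listed earlier → 8.
9 now also ready, so the ready set is {9, 3}; 9 is listed earlier → 9.
Now 2 and 3 have their prerequisites met. 2 is listed earlier, so 2 next.
Next only 3 has its prerequisites met → 3.
Ready: 6 and 7. 6 is listed earlier → 6.
That leaves 7 as the only ready step → 7.
10 and 5 are both available; 10 is listed earlier → 10.
5 needed 7, now all done → 5.
4 needed 5, now all done → 4.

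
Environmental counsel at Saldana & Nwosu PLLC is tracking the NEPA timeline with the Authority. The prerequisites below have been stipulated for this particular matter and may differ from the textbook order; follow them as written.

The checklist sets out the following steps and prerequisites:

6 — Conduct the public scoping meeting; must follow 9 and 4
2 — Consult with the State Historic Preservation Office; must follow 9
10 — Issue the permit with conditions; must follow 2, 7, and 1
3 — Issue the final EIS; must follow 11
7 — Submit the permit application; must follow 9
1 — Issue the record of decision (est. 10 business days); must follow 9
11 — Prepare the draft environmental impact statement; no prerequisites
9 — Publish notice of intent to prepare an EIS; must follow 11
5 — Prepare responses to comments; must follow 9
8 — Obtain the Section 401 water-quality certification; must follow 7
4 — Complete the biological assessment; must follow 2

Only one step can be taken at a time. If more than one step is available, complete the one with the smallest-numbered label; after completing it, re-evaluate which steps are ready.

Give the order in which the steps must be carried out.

11 has no prerequisites → 11 first.
Now 3 and 9 have their prerequisites met. 3 has the earlier label, so 3 next.
That leaves 9 as the only ready step → 9.
Now 1, 2, 5 and 7 have their prerequisites met. 1 has the earlier label, so 1 next.
2, 5 and 7 are all available; 2 has the earlier label → 2.
Ready: 4, 5 and 7. 4 has the earlier label → 4.
Now 5, 6 and 7 have their prerequisites met. 5 has the earlier label, so 5 next.
Ready: 6 and 7. 6 has the earlier label → 6.
7 needed 9, now all done → 7.
Ready: 8 and 10. 8 has the earlier label → 8.
10 needed 1, 2 and 7, now all done → 10.

11, 3, 9, 1, 2, 4, 5, 6, 7, 8, 10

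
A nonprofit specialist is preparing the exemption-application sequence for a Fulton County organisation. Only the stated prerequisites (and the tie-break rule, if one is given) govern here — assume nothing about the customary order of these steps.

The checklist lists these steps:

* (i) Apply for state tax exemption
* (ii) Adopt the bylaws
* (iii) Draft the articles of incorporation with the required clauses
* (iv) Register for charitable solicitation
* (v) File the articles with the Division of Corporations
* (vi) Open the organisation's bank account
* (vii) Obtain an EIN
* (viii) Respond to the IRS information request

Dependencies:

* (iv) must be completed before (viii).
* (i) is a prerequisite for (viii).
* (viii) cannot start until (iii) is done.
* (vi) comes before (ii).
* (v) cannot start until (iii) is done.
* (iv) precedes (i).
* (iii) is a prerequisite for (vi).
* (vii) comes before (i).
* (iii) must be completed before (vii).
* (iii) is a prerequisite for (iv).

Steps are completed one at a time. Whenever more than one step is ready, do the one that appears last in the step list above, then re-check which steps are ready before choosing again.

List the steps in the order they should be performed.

(iii) → (vii) → (vi) → (v) → (iv) → (ii) → (i) → (viii)

(iii) has no prerequisites → (iii) first.
Now (vii), (vi), (v) and (iv) have their prerequisites met. (vii) is listed later, so (vii) next.
(vi), (v) and (iv) are all available; (vi) is listed later → (vi).
(ii) now also ready, so the ready set is {(v), (iv), (ii)}; (v) is listed later → (v).
Now (iv) and (ii) have their prerequisites met. (iv) is listed later, so (iv) next.
(ii) and (i) are both available; (ii) is listed later → (ii).
(i) needed (vii) and (iv), now all done → (i).
(viii) is the only step now ready → (viii).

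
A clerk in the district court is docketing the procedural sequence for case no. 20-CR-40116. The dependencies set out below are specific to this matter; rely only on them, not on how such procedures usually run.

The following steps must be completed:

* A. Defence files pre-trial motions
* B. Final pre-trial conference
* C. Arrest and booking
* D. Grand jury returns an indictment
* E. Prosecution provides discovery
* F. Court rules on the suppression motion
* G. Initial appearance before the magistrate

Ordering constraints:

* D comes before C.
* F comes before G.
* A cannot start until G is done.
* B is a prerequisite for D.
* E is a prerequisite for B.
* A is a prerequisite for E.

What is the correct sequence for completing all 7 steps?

Only F has no prerequisites, so it is first.
G needed F, now all done → G.
That leaves A as the only ready step → A.
That leaves E as the only ready step → E.
B needed E, now all done → B.
D needed B, now all done → D.
C needed D, now all done → C.

F, G, A, E, B, D, C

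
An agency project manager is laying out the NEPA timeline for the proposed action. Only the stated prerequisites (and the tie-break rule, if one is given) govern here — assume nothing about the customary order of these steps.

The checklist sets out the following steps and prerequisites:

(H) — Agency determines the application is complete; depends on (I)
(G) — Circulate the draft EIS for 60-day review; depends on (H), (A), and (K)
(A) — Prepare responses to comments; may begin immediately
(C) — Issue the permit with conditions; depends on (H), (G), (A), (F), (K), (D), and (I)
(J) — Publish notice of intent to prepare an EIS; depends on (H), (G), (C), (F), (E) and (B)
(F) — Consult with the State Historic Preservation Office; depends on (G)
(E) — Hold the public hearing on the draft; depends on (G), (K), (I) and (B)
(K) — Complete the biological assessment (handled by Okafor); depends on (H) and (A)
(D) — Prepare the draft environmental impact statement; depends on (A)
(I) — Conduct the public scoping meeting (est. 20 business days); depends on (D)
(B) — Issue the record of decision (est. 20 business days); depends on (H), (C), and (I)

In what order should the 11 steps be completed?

(A), (D), (I), (H), (K), (G), (F), (C), (B), (E), (J)

(A) has no prerequisites → (A) first.
Next only (D) has its prerequisites met → (D).
(I) needed (D), now all done → (I).
Next only (H) has its prerequisites met → (H).
That leaves (K) as the only ready step → (K).
(G) is the only step now ready → (G).
(F) is the only step now ready → (F).
Next only (C) has its prerequisites met → (C).
Next only (B) has its prerequisites met → (B).
Next only (E) has its prerequisites met → (E).
That leaves (J) as the only ready step → (J).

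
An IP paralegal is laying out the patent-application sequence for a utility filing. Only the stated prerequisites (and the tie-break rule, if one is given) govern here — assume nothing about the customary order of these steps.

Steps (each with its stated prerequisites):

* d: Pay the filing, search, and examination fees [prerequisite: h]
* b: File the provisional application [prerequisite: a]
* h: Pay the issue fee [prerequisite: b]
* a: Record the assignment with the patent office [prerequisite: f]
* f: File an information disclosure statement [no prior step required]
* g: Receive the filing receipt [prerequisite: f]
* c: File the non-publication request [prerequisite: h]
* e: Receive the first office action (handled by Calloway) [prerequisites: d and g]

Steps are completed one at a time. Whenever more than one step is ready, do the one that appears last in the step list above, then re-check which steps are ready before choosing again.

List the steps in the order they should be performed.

f → g → a → b → h → c → d → e

Only f has no prerequisites, so it is first.
g and a are both available; g is listed later → g.
Next only a has its prerequisites met → a.
b needed a, now all done → b.
h needed b, now all done → h.
Now c and d have their prerequisites met. c is listed later, so c next.
Next only d has its prerequisites met → d.
e needed g and d, now all done → e.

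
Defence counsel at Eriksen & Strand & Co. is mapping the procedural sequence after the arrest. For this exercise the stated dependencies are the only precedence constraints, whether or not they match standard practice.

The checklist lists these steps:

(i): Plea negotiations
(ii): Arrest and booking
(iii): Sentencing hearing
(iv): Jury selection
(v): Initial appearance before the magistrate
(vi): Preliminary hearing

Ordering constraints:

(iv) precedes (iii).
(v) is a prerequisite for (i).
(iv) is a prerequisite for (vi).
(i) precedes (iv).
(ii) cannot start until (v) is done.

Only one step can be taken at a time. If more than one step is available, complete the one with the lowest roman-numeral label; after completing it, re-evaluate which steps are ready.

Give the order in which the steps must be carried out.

(v), (i), (ii), (iv), (iii), (vi)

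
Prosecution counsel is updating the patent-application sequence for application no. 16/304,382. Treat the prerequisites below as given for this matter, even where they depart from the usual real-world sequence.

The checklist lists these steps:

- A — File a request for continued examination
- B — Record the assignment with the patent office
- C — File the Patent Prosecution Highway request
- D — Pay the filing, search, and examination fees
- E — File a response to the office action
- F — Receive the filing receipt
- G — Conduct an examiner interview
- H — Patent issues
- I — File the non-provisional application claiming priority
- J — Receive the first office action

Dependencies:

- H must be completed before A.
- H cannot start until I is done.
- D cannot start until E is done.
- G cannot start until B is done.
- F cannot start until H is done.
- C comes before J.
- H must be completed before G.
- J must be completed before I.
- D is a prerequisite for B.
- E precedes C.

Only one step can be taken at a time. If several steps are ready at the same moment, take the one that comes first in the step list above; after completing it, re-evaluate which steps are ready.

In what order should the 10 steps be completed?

E, C, D, B, J, I, H, A, F, G

E has no prerequisites → E first.
Now C and D have their prerequisites met. C is listed earlier, so C next.
J now also ready, so the ready set is {D, J}; D is listed earlier → D.
Ready: B and J. B is listed earlier → B.
That leaves J as the only ready step → J.
That leaves I as the only ready step → I.
That leaves H as the only ready step → H.
Now A, F and G have their prerequisites met. A is listed earlier, so A next.
Ready: F and G. F is listed earlier → F.
G needed B and H, now all done → G.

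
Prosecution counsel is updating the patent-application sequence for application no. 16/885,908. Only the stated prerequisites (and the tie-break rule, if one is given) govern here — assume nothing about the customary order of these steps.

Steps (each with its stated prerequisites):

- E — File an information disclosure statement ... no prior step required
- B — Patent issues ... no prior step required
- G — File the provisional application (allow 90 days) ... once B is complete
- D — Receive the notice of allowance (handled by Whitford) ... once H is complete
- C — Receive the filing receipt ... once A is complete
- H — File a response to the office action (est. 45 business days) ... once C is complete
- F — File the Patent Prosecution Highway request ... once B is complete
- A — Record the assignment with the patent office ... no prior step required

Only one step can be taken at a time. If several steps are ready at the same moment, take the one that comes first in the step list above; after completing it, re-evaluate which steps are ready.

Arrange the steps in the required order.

Nothing is required for E, B and A. E is listed earlier → E first.
B and A are both available; B is listed earlier → B.
G and F now also ready, so the ready set is {G, F, A}; G is listed earlier → G.
Now F and A have their prerequisites met. F is listed earlier, so F next.
That leaves A as the only ready step → A.
Next only C has its prerequisites met → C.
H needed C, now all done → H.
Next only D has its prerequisites met → D.

E, B, G, F, A, C, H, D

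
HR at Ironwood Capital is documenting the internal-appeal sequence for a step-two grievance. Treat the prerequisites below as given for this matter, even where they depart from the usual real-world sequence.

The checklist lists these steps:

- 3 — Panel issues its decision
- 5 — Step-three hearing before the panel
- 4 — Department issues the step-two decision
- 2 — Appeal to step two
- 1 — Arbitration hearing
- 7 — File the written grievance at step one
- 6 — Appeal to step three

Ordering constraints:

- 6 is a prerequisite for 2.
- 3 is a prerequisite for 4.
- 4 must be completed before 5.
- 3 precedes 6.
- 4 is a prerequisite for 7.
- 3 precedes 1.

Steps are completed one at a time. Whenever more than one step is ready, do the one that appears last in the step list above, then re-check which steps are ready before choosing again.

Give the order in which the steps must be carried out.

3 is the only step with nothing outstanding, so it goes first.
Ready: 6, 1 and 4. 6 is listed later → 6.
2 now also ready, so the ready set is {1, 2, 4}; 1 is listed later → 1.
Now 2 and 4 have their prerequisites met. 2 is listed later, so 2 next.
That leaves 4 as the only ready step → 4.
7 and 5 are both available; 7 is listed later → 7.
That leaves 5 as the only ready step → 5.

3, 6, 1, 2, 4, 7, 5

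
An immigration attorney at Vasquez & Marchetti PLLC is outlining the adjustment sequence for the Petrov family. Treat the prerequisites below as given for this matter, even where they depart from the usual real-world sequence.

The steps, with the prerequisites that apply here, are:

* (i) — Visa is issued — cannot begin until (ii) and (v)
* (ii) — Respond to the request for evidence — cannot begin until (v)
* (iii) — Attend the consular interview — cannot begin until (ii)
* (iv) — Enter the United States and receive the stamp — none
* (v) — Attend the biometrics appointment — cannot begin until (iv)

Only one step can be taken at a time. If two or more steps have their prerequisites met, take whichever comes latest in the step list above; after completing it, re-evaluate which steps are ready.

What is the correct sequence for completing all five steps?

(iv) (v) (ii) (iii) (i)

(iv) has no prerequisites → (iv) first.
(v) needed (iv), now all done → (v).
That leaves (ii) as the only ready step → (ii).
Ready: (iii) and (i). (iii) is listed later → (iii).
(i) needed (v) and (ii), now all done → (i).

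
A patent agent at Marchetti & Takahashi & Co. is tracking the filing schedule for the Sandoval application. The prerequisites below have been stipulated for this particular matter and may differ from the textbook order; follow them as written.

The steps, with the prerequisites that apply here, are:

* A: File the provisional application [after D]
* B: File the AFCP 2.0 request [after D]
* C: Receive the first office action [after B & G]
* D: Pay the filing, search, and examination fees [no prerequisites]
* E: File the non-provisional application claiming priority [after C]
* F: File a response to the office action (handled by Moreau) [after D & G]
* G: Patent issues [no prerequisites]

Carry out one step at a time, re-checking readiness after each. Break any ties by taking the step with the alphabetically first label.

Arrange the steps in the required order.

D → A → B → G → C → E → F

D and G have no prerequisites; D has the earlier label, so D is first.
Ready: A, B and G. A has the earlier label → A.
B and G are both available; B has the earlier label → B.
G is the only step now ready → G.
C and F are both available; C has the earlier label → C.
E now also ready, so the ready set is {E, F}; E has the earlier label → E.
That leaves F as the only ready step → F.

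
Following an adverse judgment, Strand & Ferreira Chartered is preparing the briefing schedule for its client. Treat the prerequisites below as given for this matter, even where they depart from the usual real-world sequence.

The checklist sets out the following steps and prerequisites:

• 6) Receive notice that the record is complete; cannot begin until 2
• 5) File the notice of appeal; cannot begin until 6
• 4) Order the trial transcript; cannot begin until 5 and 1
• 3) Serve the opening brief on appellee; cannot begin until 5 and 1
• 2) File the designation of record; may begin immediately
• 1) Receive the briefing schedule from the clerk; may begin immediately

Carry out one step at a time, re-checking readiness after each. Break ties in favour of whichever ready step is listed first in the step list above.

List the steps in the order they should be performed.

2, 6, 5, 1, 4, 3

Nothing is required for 2 and 1. 2 is listed earlier → 2 first.
6 and 1 are both available; 6 is listed earlier → 6.
5 now also ready, so the ready set is {5, 1}; 5 is listed earlier → 5.
That leaves 1 as the only ready step → 1.
Ready: 4 and 3. 4 is listed earlier → 4.
Next only 3 has its prerequisites met → 3.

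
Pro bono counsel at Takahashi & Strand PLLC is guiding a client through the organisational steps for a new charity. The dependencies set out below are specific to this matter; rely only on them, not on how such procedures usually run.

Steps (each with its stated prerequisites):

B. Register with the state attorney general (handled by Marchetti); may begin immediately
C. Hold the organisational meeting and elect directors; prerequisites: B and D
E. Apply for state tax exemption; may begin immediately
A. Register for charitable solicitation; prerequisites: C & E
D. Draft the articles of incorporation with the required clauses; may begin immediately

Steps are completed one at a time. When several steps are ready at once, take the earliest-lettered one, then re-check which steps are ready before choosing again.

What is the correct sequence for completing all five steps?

B, D, C, E, A

Nothing is required for B, D and E. B has the earlier label → B first.
Ready: D and E. D has the earlier label → D.
Ready: C and E. C has the earlier label → C.
E is the only step now ready → E.
Next only A has its prerequisites met → A.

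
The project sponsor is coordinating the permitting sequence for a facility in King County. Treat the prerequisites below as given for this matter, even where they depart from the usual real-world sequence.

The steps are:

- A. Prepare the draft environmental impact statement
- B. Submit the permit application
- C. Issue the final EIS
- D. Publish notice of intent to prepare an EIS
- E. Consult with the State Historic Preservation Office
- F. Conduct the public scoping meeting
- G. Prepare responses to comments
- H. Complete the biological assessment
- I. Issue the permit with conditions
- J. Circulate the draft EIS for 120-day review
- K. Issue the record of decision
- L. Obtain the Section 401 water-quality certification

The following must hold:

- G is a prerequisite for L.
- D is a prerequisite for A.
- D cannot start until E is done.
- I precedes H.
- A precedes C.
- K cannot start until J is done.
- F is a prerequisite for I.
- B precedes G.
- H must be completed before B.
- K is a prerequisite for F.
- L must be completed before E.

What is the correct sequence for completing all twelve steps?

J → K → F → I → H → B → G → L → E → D → A → C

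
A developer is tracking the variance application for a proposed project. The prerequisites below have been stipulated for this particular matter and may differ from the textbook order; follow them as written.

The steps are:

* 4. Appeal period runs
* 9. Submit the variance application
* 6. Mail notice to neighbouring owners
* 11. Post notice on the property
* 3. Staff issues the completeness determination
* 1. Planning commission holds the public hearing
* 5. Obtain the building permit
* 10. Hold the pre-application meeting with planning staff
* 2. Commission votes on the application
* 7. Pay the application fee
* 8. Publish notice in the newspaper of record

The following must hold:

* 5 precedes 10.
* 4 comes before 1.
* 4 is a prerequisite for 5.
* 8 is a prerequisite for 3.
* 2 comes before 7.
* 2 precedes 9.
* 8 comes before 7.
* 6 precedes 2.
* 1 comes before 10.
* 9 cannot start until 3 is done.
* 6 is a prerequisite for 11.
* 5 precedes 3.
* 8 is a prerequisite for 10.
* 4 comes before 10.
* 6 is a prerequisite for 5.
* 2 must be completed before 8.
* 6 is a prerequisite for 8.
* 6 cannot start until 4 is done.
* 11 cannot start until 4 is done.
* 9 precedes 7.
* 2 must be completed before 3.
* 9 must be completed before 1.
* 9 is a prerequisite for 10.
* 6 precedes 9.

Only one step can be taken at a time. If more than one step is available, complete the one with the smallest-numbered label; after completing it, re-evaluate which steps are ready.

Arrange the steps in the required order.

4 6 2 5 8 3 9 1 7 10 11

4 has no prerequisites → 4 first.
6 is the only step now ready → 6.
Now 2, 5 and 11 have their prerequisites met. 2 has the earlier label, so 2 next.
8 now also ready, so the ready set is {5, 8, 11}; 5 has the earlier label → 5.
8 and 11 are both available; 8 has the earlier label → 8.
3 and 11 are both available; 3 has the earlier label → 3.
Ready: 9 and 11. 9 has the earlier label → 9.
1 and 7 now also ready, so the ready set is {1, 7, 11}; 1 has the earlier label → 1.
7, 10 and 11 are all available; 7 has the earlier label → 7.
Now 10 and 11 have their prerequisites met. 10 has the earlier label, so 10 next.
11 needed 4 and 6, now all done → 11.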